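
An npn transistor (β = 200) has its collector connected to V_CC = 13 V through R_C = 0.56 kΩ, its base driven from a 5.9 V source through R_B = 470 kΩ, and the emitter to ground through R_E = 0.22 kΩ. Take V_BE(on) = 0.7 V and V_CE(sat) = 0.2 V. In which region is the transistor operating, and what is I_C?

active; I_C ≈ 2 mA

Assume active. Base-emitter loop: I_B = (V_BB − V_BE)/(R_B + (β+1)R_E) = (5.9 − 0.7)/(470 + 201×0.22) = 0.0101 mA.
I_C = β·I_B = 200×0.0101 = 2.02 mA.
V_CE = V_CC − I_C·R_C − I_E·R_E = 13 − 2.02×0.56 − 2.03×0.22 = 11.4 V > V_CE(sat), so the active-region assumption holds.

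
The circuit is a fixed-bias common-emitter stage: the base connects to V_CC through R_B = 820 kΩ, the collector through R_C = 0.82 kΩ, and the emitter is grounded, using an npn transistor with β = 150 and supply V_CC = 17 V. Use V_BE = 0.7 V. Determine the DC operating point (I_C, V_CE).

I_C ≈ 3 mA, V_CE ≈ 15 V

Base loop: V_CC = I_B·R_B + V_BE, so I_B = (17 − 0.7)/820 kΩ = 0.0199 mA.
In the active region I_C = β·I_B = 150 × 0.0199 = 2.98 mA.
Collector loop: V_CE = V_CC − I_C·R_C = 17 − 2.98×0.82 = 14.6 V.
Since V_CE = 14.6 V > V_CE(sat) ≈ 0.2 V, the transistor is in the active region as assumed.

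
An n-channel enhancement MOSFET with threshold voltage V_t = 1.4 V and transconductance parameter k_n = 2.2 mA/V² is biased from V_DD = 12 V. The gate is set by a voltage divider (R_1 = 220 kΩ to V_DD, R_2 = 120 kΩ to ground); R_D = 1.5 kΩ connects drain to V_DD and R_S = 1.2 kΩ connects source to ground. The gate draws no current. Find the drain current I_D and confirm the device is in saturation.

V_G = V_DD·R_2/(R_1+R_2) = 12×120/340 = 4.24 V.
Assume saturation: I_D = (k_n/2)(V_GS − V_t)² with V_GS = V_G − I_D·R_S = 4.24 − 1.2·I_D.
Substituting gives 1.58·I_D² − 8.49·I_D + 8.84 = 0, with roots I_D = 1.42 or 3.94 mA.
The root I_D = 3.94 mA gives V_GS = -0.493 V ≤ V_t, so take I_D = 1.42 mA.
Then V_GS = 2.53 V and V_DS = V_DD − I_D(R_D+R_S) = 12 − 1.42×2.7 = 8.17 V.
Saturation requires V_DS ≥ V_GS − V_t = 1.13 V; 8.17 ≥ 1.13 ✓.

I_D ≈ 1.4 mA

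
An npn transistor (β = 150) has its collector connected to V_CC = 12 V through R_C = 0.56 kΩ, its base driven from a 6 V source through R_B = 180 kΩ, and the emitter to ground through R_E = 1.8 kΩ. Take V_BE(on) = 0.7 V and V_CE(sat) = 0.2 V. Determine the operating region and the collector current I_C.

active; I_C ≈ 1.8 mA

Assume active. Base-emitter loop: I_B = (V_BB − V_BE)/(R_B + (β+1)R_E) = (6 − 0.7)/(180 + 151×1.8) = 0.0117 mA.
I_C = β·I_B = 150×0.0117 = 1.76 mA.
V_CE = V_CC − I_C·R_C − I_E·R_E = 12 − 1.76×0.56 − 1.77×1.8 = 7.83 V > V_CE(sat), so the active-region assumption holds.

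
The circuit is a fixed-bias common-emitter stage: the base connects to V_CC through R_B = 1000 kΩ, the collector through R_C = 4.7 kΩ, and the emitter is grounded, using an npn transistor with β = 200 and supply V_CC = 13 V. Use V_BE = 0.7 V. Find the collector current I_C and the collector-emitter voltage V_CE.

Base loop: V_CC = I_B·R_B + V_BE, so I_B = (13 − 0.7)/1000 kΩ = 0.0123 mA.
In the active region I_C = β·I_B = 200 × 0.0123 = 2.46 mA.
Collector loop: V_CE = V_CC − I_C·R_C = 13 − 2.46×4.7 = 1.44 V.
Since V_CE = 1.44 V > V_CE(sat) ≈ 0.2 V, the transistor is in the active region as assumed.

I_C ≈ 2.5 mA, V_CE ≈ 1.4 V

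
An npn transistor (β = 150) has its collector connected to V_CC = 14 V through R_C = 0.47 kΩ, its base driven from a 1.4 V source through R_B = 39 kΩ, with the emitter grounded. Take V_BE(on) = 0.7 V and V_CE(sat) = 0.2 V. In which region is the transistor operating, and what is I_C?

active; I_C ≈ 2.7 mA

Assume active. Base-emitter loop: I_B = (V_BB − V_BE)/R_B = (1.4 − 0.7)/39 = 0.0179 mA.
I_C = β·I_B = 150×0.0179 = 2.69 mA.
V_CE = V_CC − I_C·R_C = 14 − 2.69×0.47 = 12.7 V > V_CE(sat), so the active-region assumption holds.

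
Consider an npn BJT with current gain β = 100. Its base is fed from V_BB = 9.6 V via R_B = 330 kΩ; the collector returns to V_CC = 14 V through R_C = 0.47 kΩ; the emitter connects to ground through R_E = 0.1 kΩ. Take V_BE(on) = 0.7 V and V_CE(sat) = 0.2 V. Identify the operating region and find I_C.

active; I_C ≈ 2.6 mA

Assume active. Base-emitter loop: I_B = (V_BB − V_BE)/(R_B + (β+1)R_E) = (9.6 − 0.7)/(330 + 101×0.1) = 0.0262 mA.
I_C = β·I_B = 100×0.0262 = 2.62 mA.
V_CE = V_CC − I_C·R_C − I_E·R_E = 14 − 2.62×0.47 − 2.64×0.1 = 12.5 V > V_CE(sat), so the active-region assumption holds.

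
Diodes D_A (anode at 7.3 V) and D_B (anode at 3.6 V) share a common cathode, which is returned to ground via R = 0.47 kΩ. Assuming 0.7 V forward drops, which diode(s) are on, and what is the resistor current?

Assume both conduct. Then node N would need to be at both 7.3−0.7 = 6.6 V and 3.6−0.7 = 2.9 V, which is impossible.
Assume only D_A conducts: V_N = 7.3 − 0.7 = 6.6 V, so I_R = 6.6/0.47 = 14 mA.
Check D_B: its anode-to-cathode voltage is 3.6 − 6.6 = -3 V < 0.7 V, so it is off. The assumption is consistent.

Only D_A conducts; I_R ≈ 14 mA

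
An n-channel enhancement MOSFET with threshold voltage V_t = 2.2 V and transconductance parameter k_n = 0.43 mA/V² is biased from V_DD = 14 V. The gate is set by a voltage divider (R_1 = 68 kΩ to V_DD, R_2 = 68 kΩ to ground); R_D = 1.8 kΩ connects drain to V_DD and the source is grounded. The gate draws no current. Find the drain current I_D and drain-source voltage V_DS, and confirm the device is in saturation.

I_D ≈ 5 mA, V_DS ≈ 5.1 V

V_G = V_DD·R_2/(R_1+R_2) = 14×68/136 = 7 V. With the source grounded, V_GS = V_G = 7 V.
Assume saturation: I_D = (k_n/2)(V_GS − V_t)² = (0.43/2)×(7 − 2.2)² = 0.215×4.8² = 4.95 mA.
V_DS = V_DD − I_D·R_D = 14 − 4.95×1.8 = 5.08 V.
Saturation requires V_DS ≥ V_GS − V_t = 4.8 V; 5.08 ≥ 4.8 ✓.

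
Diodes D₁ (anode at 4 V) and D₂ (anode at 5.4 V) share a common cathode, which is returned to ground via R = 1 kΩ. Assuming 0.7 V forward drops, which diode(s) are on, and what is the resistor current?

Only D₂ conducts; I_R ≈ 4.7 mA

Assume both conduct. Then node N would need to be at both 4−0.7 = 3.3 V and 5.4−0.7 = 4.7 V, which is impossible.
Assume only D₂ conducts: V_N = 5.4 − 0.7 = 4.7 V, so I_R = 4.7/1 = 4.7 mA.
Check D₁: its anode-to-cathode voltage is 4 − 4.7 = -0.7 V < 0.7 V, so it is off. The assumption is consistent.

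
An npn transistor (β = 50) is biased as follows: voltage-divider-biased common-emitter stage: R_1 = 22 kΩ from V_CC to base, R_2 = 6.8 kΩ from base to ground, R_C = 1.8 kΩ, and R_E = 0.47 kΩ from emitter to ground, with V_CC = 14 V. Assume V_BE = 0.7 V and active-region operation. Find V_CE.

V_CE ≈ 3.8 V

Thevenize the base divider: V_Th = V_CC·R_2/(R_1+R_2) = 14×6.8/28.8 = 3.31 V, R_Th = R_1‖R_2 = 5.19 kΩ.
Base-emitter loop: V_Th = I_B·R_Th + V_BE + (β+1)I_B·R_E, so I_B = (3.31 − 0.7) / (5.19 + 51×0.47) = 0.0893 mA.
I_C = β·I_B = 50×0.0893 = 4.47 mA, and I_E = (β+1)I_B = 4.56 mA.
V_CE = V_CC − I_C·R_C − I_E·R_E = 14 − 4.47×1.8 − 4.56×0.47 = 3.82 V.
V_CE = 3.82 V > 0.2 V confirms active-region operation.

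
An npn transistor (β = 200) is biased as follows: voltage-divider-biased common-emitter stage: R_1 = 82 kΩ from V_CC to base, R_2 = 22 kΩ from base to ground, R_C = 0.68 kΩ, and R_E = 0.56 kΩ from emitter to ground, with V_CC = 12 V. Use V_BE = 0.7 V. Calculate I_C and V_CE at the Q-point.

I_C ≈ 2.8 mA, V_CE ≈ 8.5 V

Thevenize the base divider: V_Th = V_CC·R_2/(R_1+R_2) = 12×22/104 = 2.54 V, R_Th = R_1‖R_2 = 17.3 kΩ.
Base-emitter loop: V_Th = I_B·R_Th + V_BE + (β+1)I_B·R_E, so I_B = (2.54 − 0.7) / (17.3 + 201×0.56) = 0.0142 mA.
I_C = β·I_B = 200×0.0142 = 2.83 mA, and I_E = (β+1)I_B = 2.84 mA.
V_CE = V_CC − I_C·R_C − I_E·R_E = 12 − 2.83×0.68 − 2.84×0.56 = 8.48 V.
V_CE = 8.48 V > 0.2 V confirms active-region operation.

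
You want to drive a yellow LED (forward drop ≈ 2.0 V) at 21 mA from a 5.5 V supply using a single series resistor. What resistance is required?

R ≈ 0.17 kΩ

The resistor drops V_S − V_D = 5.5 − 2.0 = 3.5 V at 21 mA.
R = 3.5 V / 21 mA = 0.167 kΩ.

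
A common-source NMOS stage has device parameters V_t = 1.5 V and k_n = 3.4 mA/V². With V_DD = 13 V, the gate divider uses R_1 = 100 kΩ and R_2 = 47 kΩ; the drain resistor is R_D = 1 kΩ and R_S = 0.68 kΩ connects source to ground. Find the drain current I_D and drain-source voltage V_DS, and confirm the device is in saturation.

V_G = V_DD·R_2/(R_1+R_2) = 13×47/147 = 4.16 V.
Assume saturation: I_D = (k_n/2)(V_GS − V_t)² with V_GS = V_G − I_D·R_S = 4.16 − 0.68·I_D.
Substituting gives 0.786·I_D² − 7.14·I_D + 12 = 0, with roots I_D = 2.22 or 6.86 mA.
The root I_D = 6.86 mA gives V_GS = -0.509 V ≤ V_t, so take I_D = 2.22 mA.
Then V_GS = 2.64 V and V_DS = V_DD − I_D(R_D+R_S) = 13 − 2.22×1.68 = 9.26 V.
Saturation requires V_DS ≥ V_GS − V_t = 1.14 V; 9.26 ≥ 1.14 ✓.

I_D ≈ 2.2 mA, V_DS ≈ 9.3 V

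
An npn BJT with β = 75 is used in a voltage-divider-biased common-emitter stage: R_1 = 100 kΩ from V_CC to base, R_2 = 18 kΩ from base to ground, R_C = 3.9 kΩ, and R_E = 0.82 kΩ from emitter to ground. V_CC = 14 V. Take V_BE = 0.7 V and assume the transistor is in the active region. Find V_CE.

Thevenize the base divider: V_Th = V_CC·R_2/(R_1+R_2) = 14×18/118 = 2.14 V, R_Th = R_1‖R_2 = 15.3 kΩ.
Base-emitter loop: V_Th = I_B·R_Th + V_BE + (β+1)I_B·R_E, so I_B = (2.14 − 0.7) / (15.3 + 76×0.82) = 0.0185 mA.
I_C = β·I_B = 75×0.0185 = 1.39 mA, and I_E = (β+1)I_B = 1.41 mA.
V_CE = V_CC − I_C·R_C − I_E·R_E = 14 − 1.39×3.9 − 1.41×0.82 = 7.43 V.
V_CE = 7.43 V > 0.2 V confirms active-region operation.

V_CE ≈ 7.4 V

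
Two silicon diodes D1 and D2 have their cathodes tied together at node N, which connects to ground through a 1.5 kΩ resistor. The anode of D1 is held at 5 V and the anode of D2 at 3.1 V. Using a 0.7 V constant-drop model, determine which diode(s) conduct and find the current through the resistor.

Only D1 conducts; I_R ≈ 2.9 mA

Assume both conduct. Then node N would need to be at both 5−0.7 = 4.3 V and 3.1−0.7 = 2.4 V, which is impossible.
Assume only D1 conducts: V_N = 5 − 0.7 = 4.3 V, so I_R = 4.3/1.5 = 2.87 mA.
Check D2: its anode-to-cathode voltage is 3.1 − 4.3 = -1.2 V < 0.7 V, so it is off. The assumption is consistent.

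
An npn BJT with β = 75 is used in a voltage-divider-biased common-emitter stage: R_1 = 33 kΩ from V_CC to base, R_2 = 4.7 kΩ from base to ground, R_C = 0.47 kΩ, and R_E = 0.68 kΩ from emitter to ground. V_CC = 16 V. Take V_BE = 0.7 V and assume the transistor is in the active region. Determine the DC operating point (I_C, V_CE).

I_C ≈ 1.7 mA, V_CE ≈ 14 V

Thevenize the base divider: V_Th = V_CC·R_2/(R_1+R_2) = 16×4.7/37.7 = 1.99 V, R_Th = R_1‖R_2 = 4.11 kΩ.
Base-emitter loop: V_Th = I_B·R_Th + V_BE + (β+1)I_B·R_E, so I_B = (1.99 − 0.7) / (4.11 + 76×0.68) = 0.0232 mA.
I_C = β·I_B = 75×0.0232 = 1.74 mA, and I_E = (β+1)I_B = 1.76 mA.
V_CE = V_CC − I_C·R_C − I_E·R_E = 16 − 1.74×0.47 − 1.76×0.68 = 14 V.
V_CE = 14 V > 0.2 V confirms active-region operation.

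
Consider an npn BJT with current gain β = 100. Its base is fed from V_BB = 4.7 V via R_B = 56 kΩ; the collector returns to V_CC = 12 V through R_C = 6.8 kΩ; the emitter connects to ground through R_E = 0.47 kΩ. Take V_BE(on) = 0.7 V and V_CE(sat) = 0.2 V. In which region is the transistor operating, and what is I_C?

Assume active: I_B = (4.7 − 0.7)/(56 + 101×0.47) = 0.0387 mA, I_C = β·I_B = 3.87 mA.
Then V_CE = 12 − 3.87×6.8 − 3.9×0.47 = -16.1 V < 0.2 V — the active assumption fails.
Re-solve with V_CE = 0.2 V. KCL at the emitter: V_E/R_E = (V_BB−0.7−V_E)/R_B + (V_CC−0.2−V_E)/R_C, giving V_E = 0.788 V.
I_C = (V_CC − 0.2 − V_E)/R_C = (11.8 − 0.788)/6.8 = 1.62 mA.
Check: I_B = (4 − 0.788)/56 = 0.0574 mA, and β·I_B = 5.74 mA > I_C, confirming saturation.

saturation; I_C ≈ 1.6 mA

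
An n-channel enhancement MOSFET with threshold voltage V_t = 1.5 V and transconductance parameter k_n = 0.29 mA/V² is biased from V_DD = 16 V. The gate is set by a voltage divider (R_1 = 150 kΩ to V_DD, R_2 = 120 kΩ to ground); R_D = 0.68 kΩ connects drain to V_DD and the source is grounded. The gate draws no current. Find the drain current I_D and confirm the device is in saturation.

I_D ≈ 4.6 mA

V_G = V_DD·R_2/(R_1+R_2) = 16×120/270 = 7.11 V. With the source grounded, V_GS = V_G = 7.11 V.
Assume saturation: I_D = (k_n/2)(V_GS − V_t)² = (0.29/2)×(7.11 − 1.5)² = 0.145×5.61² = 4.57 mA.
V_DS = V_DD − I_D·R_D = 16 − 4.57×0.68 = 12.9 V.
Saturation requires V_DS ≥ V_GS − V_t = 5.61 V; 12.9 ≥ 5.61 ✓.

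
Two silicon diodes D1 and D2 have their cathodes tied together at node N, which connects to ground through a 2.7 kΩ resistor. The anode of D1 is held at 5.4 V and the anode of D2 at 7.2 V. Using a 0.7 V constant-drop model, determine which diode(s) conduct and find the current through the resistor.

Only D2 conducts; I_R ≈ 2.4 mA

Assume both conduct. Then node N would need to be at both 5.4−0.7 = 4.7 V and 7.2−0.7 = 6.5 V, which is impossible.
Assume only D2 conducts: V_N = 7.2 − 0.7 = 6.5 V, so I_R = 6.5/2.7 = 2.41 mA.
Check D1: its anode-to-cathode voltage is 5.4 − 6.5 = -1.1 V < 0.7 V, so it is off. The assumption is consistent.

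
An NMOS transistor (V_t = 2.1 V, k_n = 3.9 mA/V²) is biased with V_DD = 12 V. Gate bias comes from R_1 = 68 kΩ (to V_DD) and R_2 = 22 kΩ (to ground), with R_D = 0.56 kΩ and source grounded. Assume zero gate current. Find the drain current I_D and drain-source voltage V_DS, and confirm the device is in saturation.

V_G = V_DD·R_2/(R_1+R_2) = 12×22/90 = 2.93 V. With the source grounded, V_GS = V_G = 2.93 V.
Assume saturation: I_D = (k_n/2)(V_GS − V_t)² = (3.9/2)×(2.93 − 2.1)² = 1.95×0.833² = 1.35 mA.
V_DS = V_DD − I_D·R_D = 12 − 1.35×0.56 = 11.2 V.
Saturation requires V_DS ≥ V_GS − V_t = 0.833 V; 11.2 ≥ 0.833 ✓.

I_D ≈ 1.4 mA, V_DS ≈ 11 V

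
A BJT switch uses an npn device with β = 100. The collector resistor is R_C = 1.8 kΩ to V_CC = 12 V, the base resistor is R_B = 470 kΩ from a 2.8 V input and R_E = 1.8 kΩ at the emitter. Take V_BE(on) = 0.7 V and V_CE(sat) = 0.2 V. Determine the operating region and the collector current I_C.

Assume active. Base-emitter loop: I_B = (V_BB − V_BE)/(R_B + (β+1)R_E) = (2.8 − 0.7)/(470 + 101×1.8) = 0.00322 mA.
I_C = β·I_B = 100×0.00322 = 0.322 mA.
V_CE = V_CC − I_C·R_C − I_E·R_E = 12 − 0.322×1.8 − 0.325×1.8 = 10.8 V > V_CE(sat), so the active-region assumption holds.

active; I_C ≈ 0.32 mA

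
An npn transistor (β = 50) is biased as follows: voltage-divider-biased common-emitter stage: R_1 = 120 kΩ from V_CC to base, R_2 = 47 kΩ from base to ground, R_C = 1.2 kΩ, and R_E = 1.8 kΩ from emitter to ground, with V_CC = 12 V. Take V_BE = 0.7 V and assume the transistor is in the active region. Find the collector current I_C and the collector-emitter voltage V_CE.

I_C ≈ 1.1 mA, V_CE ≈ 8.8 V

Thevenize the base divider: V_Th = V_CC·R_2/(R_1+R_2) = 12×47/167 = 3.38 V, R_Th = R_1‖R_2 = 33.8 kΩ.
Base-emitter loop: V_Th = I_B·R_Th + V_BE + (β+1)I_B·R_E, so I_B = (3.38 − 0.7) / (33.8 + 51×1.8) = 0.0213 mA.
I_C = β·I_B = 50×0.0213 = 1.07 mA, and I_E = (β+1)I_B = 1.09 mA.
V_CE = V_CC − I_C·R_C − I_E·R_E = 12 − 1.07×1.2 − 1.09×1.8 = 8.76 V.
V_CE = 8.76 V > 0.2 V confirms active-region operation.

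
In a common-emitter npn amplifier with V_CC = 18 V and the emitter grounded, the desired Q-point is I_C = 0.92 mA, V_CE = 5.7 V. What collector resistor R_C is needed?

Collector loop: V_CC = I_C·R_C + V_CE.
R_C = (V_CC − V_CE)/I_C = (18 − 5.7)/0.92 = 13.4 kΩ.

R_C ≈ 13 kΩ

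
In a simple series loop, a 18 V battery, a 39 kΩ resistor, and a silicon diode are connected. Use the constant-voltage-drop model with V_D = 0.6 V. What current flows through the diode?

KVL around the loop: 18 = V_D + I·R = 0.6 + I × 39 kΩ.
So I = (18 − 0.6) / 39 kΩ = 17.4 / 39 = 0.446 mA.

I ≈ 0.45 mA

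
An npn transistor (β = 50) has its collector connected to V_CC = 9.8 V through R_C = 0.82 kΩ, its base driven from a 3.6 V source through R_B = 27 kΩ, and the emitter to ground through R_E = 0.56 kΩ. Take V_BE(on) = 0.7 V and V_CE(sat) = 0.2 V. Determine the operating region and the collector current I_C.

active; I_C ≈ 2.6 mA

Assume active. Base-emitter loop: I_B = (V_BB − V_BE)/(R_B + (β+1)R_E) = (3.6 − 0.7)/(27 + 51×0.56) = 0.0522 mA.
I_C = β·I_B = 50×0.0522 = 2.61 mA.
V_CE = V_CC − I_C·R_C − I_E·R_E = 9.8 − 2.61×0.82 − 2.66×0.56 = 6.17 V > V_CE(sat), so the active-region assumption holds.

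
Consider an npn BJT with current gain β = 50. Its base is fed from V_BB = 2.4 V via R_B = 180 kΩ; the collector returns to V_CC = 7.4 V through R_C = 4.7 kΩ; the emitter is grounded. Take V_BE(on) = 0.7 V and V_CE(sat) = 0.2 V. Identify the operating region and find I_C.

Assume active. Base-emitter loop: I_B = (V_BB − V_BE)/R_B = (2.4 − 0.7)/180 = 0.00944 mA.
I_C = β·I_B = 50×0.00944 = 0.472 mA.
V_CE = V_CC − I_C·R_C = 7.4 − 0.472×4.7 = 5.18 V > V_CE(sat), so the active-region assumption holds.

active; I_C ≈ 0.47 mA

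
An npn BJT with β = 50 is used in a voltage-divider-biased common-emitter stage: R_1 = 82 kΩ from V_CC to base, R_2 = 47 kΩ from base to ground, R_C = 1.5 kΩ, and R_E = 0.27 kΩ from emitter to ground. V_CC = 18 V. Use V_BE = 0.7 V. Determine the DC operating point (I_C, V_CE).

I_C ≈ 6.7 mA, V_CE ≈ 6.1 V

Thevenize the base divider: V_Th = V_CC·R_2/(R_1+R_2) = 18×47/129 = 6.56 V, R_Th = R_1‖R_2 = 29.9 kΩ.
Base-emitter loop: V_Th = I_B·R_Th + V_BE + (β+1)I_B·R_E, so I_B = (6.56 − 0.7) / (29.9 + 51×0.27) = 0.134 mA.
I_C = β·I_B = 50×0.134 = 6.71 mA, and I_E = (β+1)I_B = 6.85 mA.
V_CE = V_CC − I_C·R_C − I_E·R_E = 18 − 6.71×1.5 − 6.85×0.27 = 6.09 V.
V_CE = 6.09 V > 0.2 V confirms active-region operation.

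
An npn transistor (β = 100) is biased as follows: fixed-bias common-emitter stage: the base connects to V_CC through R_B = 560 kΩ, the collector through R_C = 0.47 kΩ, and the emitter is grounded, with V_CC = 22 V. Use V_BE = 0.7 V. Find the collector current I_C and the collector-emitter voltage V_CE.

Base loop: V_CC = I_B·R_B + V_BE, so I_B = (22 − 0.7)/560 kΩ = 0.038 mA.
In the active region I_C = β·I_B = 100 × 0.038 = 3.8 mA.
Collector loop: V_CE = V_CC − I_C·R_C = 22 − 3.8×0.47 = 20.2 V.
Since V_CE = 20.2 V > V_CE(sat) ≈ 0.2 V, the transistor is in the active region as assumed.

I_C ≈ 3.8 mA, V_CE ≈ 20 V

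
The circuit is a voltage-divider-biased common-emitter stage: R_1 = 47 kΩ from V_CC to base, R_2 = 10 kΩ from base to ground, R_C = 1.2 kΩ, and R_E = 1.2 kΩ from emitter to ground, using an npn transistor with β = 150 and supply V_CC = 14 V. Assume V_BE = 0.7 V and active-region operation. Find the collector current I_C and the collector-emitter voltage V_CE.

Thevenize the base divider: V_Th = V_CC·R_2/(R_1+R_2) = 14×10/57 = 2.46 V, R_Th = R_1‖R_2 = 8.25 kΩ.
Base-emitter loop: V_Th = I_B·R_Th + V_BE + (β+1)I_B·R_E, so I_B = (2.46 − 0.7) / (8.25 + 151×1.2) = 0.00927 mA.
I_C = β·I_B = 150×0.00927 = 1.39 mA, and I_E = (β+1)I_B = 1.4 mA.
V_CE = V_CC − I_C·R_C − I_E·R_E = 14 − 1.39×1.2 − 1.4×1.2 = 10.7 V.
V_CE = 10.7 V > 0.2 V confirms active-region operation.

I_C ≈ 1.4 mA, V_CE ≈ 11 V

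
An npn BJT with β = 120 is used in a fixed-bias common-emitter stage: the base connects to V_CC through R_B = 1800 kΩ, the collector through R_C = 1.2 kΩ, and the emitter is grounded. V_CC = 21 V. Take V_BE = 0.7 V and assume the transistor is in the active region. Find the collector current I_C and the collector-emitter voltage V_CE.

I_C ≈ 1.4 mA, V_CE ≈ 19 V

Base loop: V_CC = I_B·R_B + V_BE, so I_B = (21 − 0.7)/1800 kΩ = 0.0113 mA.
In the active region I_C = β·I_B = 120 × 0.0113 = 1.35 mA.
Collector loop: V_CE = V_CC − I_C·R_C = 21 − 1.35×1.2 = 19.4 V.
Since V_CE = 19.4 V > V_CE(sat) ≈ 0.2 V, the transistor is in the active region as assumed.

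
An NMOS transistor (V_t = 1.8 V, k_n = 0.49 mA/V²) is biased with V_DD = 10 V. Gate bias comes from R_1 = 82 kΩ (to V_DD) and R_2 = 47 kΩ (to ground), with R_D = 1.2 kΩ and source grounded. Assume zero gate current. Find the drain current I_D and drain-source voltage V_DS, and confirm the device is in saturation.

I_D ≈ 0.83 mA, V_DS ≈ 9 V

V_G = V_DD·R_2/(R_1+R_2) = 10×47/129 = 3.64 V. With the source grounded, V_GS = V_G = 3.64 V.
Assume saturation: I_D = (k_n/2)(V_GS − V_t)² = (0.49/2)×(3.64 − 1.8)² = 0.245×1.84² = 0.833 mA.
V_DS = V_DD − I_D·R_D = 10 − 0.833×1.2 = 9 V.
Saturation requires V_DS ≥ V_GS − V_t = 1.84 V; 9 ≥ 1.84 ✓.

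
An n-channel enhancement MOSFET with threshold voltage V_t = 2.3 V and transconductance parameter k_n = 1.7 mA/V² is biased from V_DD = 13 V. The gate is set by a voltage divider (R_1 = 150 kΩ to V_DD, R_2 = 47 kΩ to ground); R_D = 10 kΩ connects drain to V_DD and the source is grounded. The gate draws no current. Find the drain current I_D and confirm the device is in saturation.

V_G = V_DD·R_2/(R_1+R_2) = 13×47/197 = 3.1 V. With the source grounded, V_GS = V_G = 3.1 V.
Assume saturation: I_D = (k_n/2)(V_GS − V_t)² = (1.7/2)×(3.1 − 2.3)² = 0.85×0.802² = 0.546 mA.
V_DS = V_DD − I_D·R_D = 13 − 0.546×10 = 7.54 V.
Saturation requires V_DS ≥ V_GS − V_t = 0.802 V; 7.54 ≥ 0.802 ✓.

I_D ≈ 0.55 mA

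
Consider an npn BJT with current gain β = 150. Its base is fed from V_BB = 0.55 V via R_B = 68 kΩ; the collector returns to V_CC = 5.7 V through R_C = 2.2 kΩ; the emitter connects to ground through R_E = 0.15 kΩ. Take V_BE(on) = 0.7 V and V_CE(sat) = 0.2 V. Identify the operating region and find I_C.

V_BB = 0.55 V ≤ V_BE(on) = 0.7 V, so the base-emitter junction is not forward biased.
The transistor is in cutoff: I_B = I_C = 0.

cutoff; I_C ≈ 0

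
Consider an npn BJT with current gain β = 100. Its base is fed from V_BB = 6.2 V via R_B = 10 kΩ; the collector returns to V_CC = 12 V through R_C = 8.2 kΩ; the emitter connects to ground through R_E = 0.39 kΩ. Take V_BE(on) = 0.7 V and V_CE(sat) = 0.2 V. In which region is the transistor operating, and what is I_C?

saturation; I_C ≈ 1.4 mA

Assume active: I_B = (6.2 − 0.7)/(10 + 101×0.39) = 0.111 mA, I_C = β·I_B = 11.1 mA.
Then V_CE = 12 − 11.1×8.2 − 11.2×0.39 = -83.7 V < 0.2 V — the active assumption fails.
Re-solve with V_CE = 0.2 V. KCL at the emitter: V_E/R_E = (V_BB−0.7−V_E)/R_B + (V_CC−0.2−V_E)/R_C, giving V_E = 0.714 V.
I_C = (V_CC − 0.2 − V_E)/R_C = (11.8 − 0.714)/8.2 = 1.35 mA.
Check: I_B = (5.5 − 0.714)/10 = 0.479 mA, and β·I_B = 47.9 mA > I_C, confirming saturation.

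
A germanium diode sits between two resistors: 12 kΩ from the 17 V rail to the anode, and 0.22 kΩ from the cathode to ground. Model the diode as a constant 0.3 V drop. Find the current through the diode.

I ≈ 1.4 mA

The two resistors are in series with the diode, so KVL gives 17 = I·12 + 0.3 + I·0.22.
I = (17 − 0.3) / (12 + 0.22) kΩ = 16.7 / 12.2 = 1.37 mA.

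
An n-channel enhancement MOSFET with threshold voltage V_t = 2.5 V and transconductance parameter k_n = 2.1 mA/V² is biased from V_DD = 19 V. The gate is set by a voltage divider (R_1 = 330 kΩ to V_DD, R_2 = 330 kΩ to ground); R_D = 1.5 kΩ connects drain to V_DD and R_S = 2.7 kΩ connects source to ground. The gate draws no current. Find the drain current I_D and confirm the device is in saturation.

V_G = V_DD·R_2/(R_1+R_2) = 19×330/660 = 9.5 V.
Assume saturation: I_D = (k_n/2)(V_GS − V_t)² with V_GS = V_G − I_D·R_S = 9.5 − 2.7·I_D.
Substituting gives 7.65·I_D² − 40.7·I_D + 51.5 = 0, with roots I_D = 2.07 or 3.24 mA.
The root I_D = 3.24 mA gives V_GS = 0.742 V ≤ V_t, so take I_D = 2.07 mA.
Then V_GS = 3.9 V and V_DS = V_DD − I_D(R_D+R_S) = 19 − 2.07×4.2 = 10.3 V.
Saturation requires V_DS ≥ V_GS − V_t = 1.4 V; 10.3 ≥ 1.4 ✓.

I_D ≈ 2.1 mA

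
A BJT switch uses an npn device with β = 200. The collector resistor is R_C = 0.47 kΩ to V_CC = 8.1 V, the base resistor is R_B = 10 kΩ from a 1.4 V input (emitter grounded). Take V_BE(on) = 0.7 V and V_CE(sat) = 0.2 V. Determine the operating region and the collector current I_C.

Assume active. Base-emitter loop: I_B = (V_BB − V_BE)/R_B = (1.4 − 0.7)/10 = 0.07 mA.
I_C = β·I_B = 200×0.07 = 14 mA.
V_CE = V_CC − I_C·R_C = 8.1 − 14×0.47 = 1.52 V > V_CE(sat), so the active-region assumption holds.

active; I_C ≈ 14 mA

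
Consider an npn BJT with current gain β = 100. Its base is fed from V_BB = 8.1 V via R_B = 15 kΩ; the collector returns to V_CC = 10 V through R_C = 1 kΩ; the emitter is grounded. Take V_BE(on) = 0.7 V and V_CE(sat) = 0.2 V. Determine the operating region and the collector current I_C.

Assume active: I_B = (8.1 − 0.7)/15 = 0.493 mA, giving I_C = β·I_B = 49.3 mA.
But then V_CE = 10 − 49.3×1 = -39.3 V < V_CE(sat) = 0.2 V — impossible in the active region.
So the transistor is saturated. With V_CE = 0.2 V, I_C = (V_CC − 0.2)/R_C = 9.8/1 = 9.8 mA.
Check: β·I_B = 49.3 mA > I_C = 9.8 mA, confirming saturation.

saturation; I_C ≈ 9.8 mA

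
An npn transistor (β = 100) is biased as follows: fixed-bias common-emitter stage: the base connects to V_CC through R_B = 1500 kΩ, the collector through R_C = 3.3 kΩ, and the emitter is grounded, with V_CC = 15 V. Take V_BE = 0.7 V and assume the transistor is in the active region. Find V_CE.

Base loop: V_CC = I_B·R_B + V_BE, so I_B = (15 − 0.7)/1500 kΩ = 0.00953 mA.
In the active region I_C = β·I_B = 100 × 0.00953 = 0.953 mA.
Collector loop: V_CE = V_CC − I_C·R_C = 15 − 0.953×3.3 = 11.9 V.
Since V_CE = 11.9 V > V_CE(sat) ≈ 0.2 V, the transistor is in the active region as assumed.

V_CE ≈ 12 V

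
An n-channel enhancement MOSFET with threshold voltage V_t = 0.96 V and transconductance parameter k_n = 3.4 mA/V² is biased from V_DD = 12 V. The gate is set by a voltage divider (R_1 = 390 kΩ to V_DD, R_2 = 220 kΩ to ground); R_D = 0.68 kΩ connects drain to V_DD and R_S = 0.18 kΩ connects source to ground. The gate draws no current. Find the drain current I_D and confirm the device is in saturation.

V_G = V_DD·R_2/(R_1+R_2) = 12×220/610 = 4.33 V.
Assume saturation: I_D = (k_n/2)(V_GS − V_t)² with V_GS = V_G − I_D·R_S = 4.33 − 0.18·I_D.
Substituting gives 0.0551·I_D² − 3.06·I_D + 19.3 = 0, with roots I_D = 7.24 or 48.3 mA.
The root I_D = 48.3 mA gives V_GS = -4.37 V ≤ V_t, so take I_D = 7.24 mA.
Then V_GS = 3.02 V and V_DS = V_DD − I_D(R_D+R_S) = 12 − 7.24×0.86 = 5.77 V.
Saturation requires V_DS ≥ V_GS − V_t = 2.06 V; 5.77 ≥ 2.06 ✓.

I_D ≈ 7.2 mA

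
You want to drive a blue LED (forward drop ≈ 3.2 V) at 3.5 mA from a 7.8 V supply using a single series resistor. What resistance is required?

R ≈ 1.3 kΩ

The resistor drops V_S − V_D = 7.8 − 3.2 = 4.6 V at 3.5 mA.
R = 4.6 V / 3.5 mA = 1.31 kΩ.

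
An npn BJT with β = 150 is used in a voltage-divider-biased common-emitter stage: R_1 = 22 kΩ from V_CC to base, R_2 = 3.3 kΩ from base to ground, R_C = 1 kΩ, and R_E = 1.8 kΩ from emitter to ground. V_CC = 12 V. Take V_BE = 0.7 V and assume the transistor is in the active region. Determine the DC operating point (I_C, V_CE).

I_C ≈ 0.47 mA, V_CE ≈ 11 V

Thevenize the base divider: V_Th = V_CC·R_2/(R_1+R_2) = 12×3.3/25.3 = 1.57 V, R_Th = R_1‖R_2 = 2.87 kΩ.
Base-emitter loop: V_Th = I_B·R_Th + V_BE + (β+1)I_B·R_E, so I_B = (1.57 − 0.7) / (2.87 + 151×1.8) = 0.00315 mA.
I_C = β·I_B = 150×0.00315 = 0.473 mA, and I_E = (β+1)I_B = 0.476 mA.
V_CE = V_CC − I_C·R_C − I_E·R_E = 12 − 0.473×1 − 0.476×1.8 = 10.7 V.
V_CE = 10.7 V > 0.2 V confirms active-region operation.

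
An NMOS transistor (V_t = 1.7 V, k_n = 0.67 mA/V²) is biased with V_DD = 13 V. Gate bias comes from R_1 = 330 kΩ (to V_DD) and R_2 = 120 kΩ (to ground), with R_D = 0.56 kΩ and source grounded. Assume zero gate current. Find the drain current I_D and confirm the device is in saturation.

V_G = V_DD·R_2/(R_1+R_2) = 13×120/450 = 3.47 V. With the source grounded, V_GS = V_G = 3.47 V.
Assume saturation: I_D = (k_n/2)(V_GS − V_t)² = (0.67/2)×(3.47 − 1.7)² = 0.335×1.77² = 1.05 mA.
V_DS = V_DD − I_D·R_D = 13 − 1.05×0.56 = 12.4 V.
Saturation requires V_DS ≥ V_GS − V_t = 1.77 V; 12.4 ≥ 1.77 ✓.

I_D ≈ 1 mA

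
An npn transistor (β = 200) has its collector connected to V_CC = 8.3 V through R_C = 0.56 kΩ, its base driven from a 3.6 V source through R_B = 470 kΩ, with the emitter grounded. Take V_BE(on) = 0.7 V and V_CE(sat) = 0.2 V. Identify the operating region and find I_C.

Assume active. Base-emitter loop: I_B = (V_BB − V_BE)/R_B = (3.6 − 0.7)/470 = 0.00617 mA.
I_C = β·I_B = 200×0.00617 = 1.23 mA.
V_CE = V_CC − I_C·R_C = 8.3 − 1.23×0.56 = 7.61 V > V_CE(sat), so the active-region assumption holds.

active; I_C ≈ 1.2 mA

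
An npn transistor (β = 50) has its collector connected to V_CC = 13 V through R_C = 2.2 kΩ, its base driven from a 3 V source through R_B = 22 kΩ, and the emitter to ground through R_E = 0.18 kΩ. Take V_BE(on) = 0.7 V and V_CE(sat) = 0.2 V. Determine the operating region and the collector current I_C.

active; I_C ≈ 3.7 mA

Assume active. Base-emitter loop: I_B = (V_BB − V_BE)/(R_B + (β+1)R_E) = (3 − 0.7)/(22 + 51×0.18) = 0.0738 mA.
I_C = β·I_B = 50×0.0738 = 3.69 mA.
V_CE = V_CC − I_C·R_C − I_E·R_E = 13 − 3.69×2.2 − 3.76×0.18 = 4.21 V > V_CE(sat), so the active-region assumption holds.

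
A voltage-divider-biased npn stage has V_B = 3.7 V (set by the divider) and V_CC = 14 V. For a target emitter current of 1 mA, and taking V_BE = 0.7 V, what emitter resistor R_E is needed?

R_E ≈ 3 kΩ

V_E = V_B − V_BE = 3.7 − 0.7 = 3 V.
R_E = V_E / I_E = 3 / 1 = 3 kΩ.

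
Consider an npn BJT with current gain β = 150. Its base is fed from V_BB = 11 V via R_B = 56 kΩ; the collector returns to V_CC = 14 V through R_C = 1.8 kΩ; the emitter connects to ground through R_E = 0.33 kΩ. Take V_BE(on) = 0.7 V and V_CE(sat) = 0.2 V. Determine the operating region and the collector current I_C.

Assume active: I_B = (11 − 0.7)/(56 + 151×0.33) = 0.0973 mA, I_C = β·I_B = 14.6 mA.
Then V_CE = 14 − 14.6×1.8 − 14.7×0.33 = -17.1 V < 0.2 V — the active assumption fails.
Re-solve with V_CE = 0.2 V. KCL at the emitter: V_E/R_E = (V_BB−0.7−V_E)/R_B + (V_CC−0.2−V_E)/R_C, giving V_E = 2.18 V.
I_C = (V_CC − 0.2 − V_E)/R_C = (13.8 − 2.18)/1.8 = 6.46 mA.
Check: I_B = (10.3 − 2.18)/56 = 0.145 mA, and β·I_B = 21.8 mA > I_C, confirming saturation.

saturation; I_C ≈ 6.5 mA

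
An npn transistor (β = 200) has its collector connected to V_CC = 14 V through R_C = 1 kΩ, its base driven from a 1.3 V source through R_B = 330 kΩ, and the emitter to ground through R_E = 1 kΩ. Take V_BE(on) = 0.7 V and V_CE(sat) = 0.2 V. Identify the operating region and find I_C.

Assume active. Base-emitter loop: I_B = (V_BB − V_BE)/(R_B + (β+1)R_E) = (1.3 − 0.7)/(330 + 201×1) = 0.00113 mA.
I_C = β·I_B = 200×0.00113 = 0.226 mA.
V_CE = V_CC − I_C·R_C − I_E·R_E = 14 − 0.226×1 − 0.227×1 = 13.5 V > V_CE(sat), so the active-region assumption holds.

active; I_C ≈ 0.23 mA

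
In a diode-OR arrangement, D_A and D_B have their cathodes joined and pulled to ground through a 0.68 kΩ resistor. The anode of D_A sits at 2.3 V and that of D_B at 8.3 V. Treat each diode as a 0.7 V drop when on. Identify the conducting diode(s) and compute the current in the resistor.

Only D_B conducts; I_R ≈ 11 mA

Assume both conduct. Then node N would need to be at both 2.3−0.7 = 1.6 V and 8.3−0.7 = 7.6 V, which is impossible.
Assume only D_B conducts: V_N = 8.3 − 0.7 = 7.6 V, so I_R = 7.6/0.68 = 11.2 mA.
Check D_A: its anode-to-cathode voltage is 2.3 − 7.6 = -5.3 V < 0.7 V, so it is off. The assumption is consistent.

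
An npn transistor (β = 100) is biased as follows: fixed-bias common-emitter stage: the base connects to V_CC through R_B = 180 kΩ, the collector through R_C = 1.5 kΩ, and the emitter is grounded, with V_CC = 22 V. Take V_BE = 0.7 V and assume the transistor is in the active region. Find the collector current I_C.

I_C ≈ 12 mA

Base loop: V_CC = I_B·R_B + V_BE, so I_B = (22 − 0.7)/180 kΩ = 0.118 mA.
In the active region I_C = β·I_B = 100 × 0.118 = 11.8 mA.
Collector loop: V_CE = V_CC − I_C·R_C = 22 − 11.8×1.5 = 4.25 V.
Since V_CE = 4.25 V > V_CE(sat) ≈ 0.2 V, the transistor is in the active region as assumed.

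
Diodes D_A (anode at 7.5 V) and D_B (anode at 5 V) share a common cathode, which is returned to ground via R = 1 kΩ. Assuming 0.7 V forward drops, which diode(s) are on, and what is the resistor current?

Assume both conduct. Then node N would need to be at both 7.5−0.7 = 6.8 V and 5−0.7 = 4.3 V, which is impossible.
Assume only D_A conducts: V_N = 7.5 − 0.7 = 6.8 V, so I_R = 6.8/1 = 6.8 mA.
Check D_B: its anode-to-cathode voltage is 5 − 6.8 = -1.8 V < 0.7 V, so it is off. The assumption is consistent.

Only D_A conducts; I_R ≈ 6.8 mA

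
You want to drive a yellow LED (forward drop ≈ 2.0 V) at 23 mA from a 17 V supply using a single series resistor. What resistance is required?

The resistor drops V_S − V_D = 17 − 2.0 = 15 V at 23 mA.
R = 15 V / 23 mA = 0.652 kΩ.

R ≈ 0.65 kΩ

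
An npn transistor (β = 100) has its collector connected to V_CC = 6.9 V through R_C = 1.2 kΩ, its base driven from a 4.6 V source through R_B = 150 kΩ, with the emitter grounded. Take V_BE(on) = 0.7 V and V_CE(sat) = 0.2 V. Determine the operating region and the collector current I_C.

active; I_C ≈ 2.6 mA

Assume active. Base-emitter loop: I_B = (V_BB − V_BE)/R_B = (4.6 − 0.7)/150 = 0.026 mA.
I_C = β·I_B = 100×0.026 = 2.6 mA.
V_CE = V_CC − I_C·R_C = 6.9 − 2.6×1.2 = 3.78 V > V_CE(sat), so the active-region assumption holds.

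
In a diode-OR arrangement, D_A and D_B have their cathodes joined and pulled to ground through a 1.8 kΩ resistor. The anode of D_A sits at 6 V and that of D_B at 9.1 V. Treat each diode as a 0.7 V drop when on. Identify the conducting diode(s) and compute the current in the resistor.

Only D_B conducts; I_R ≈ 4.7 mA

Assume both conduct. Then node N would need to be at both 6−0.7 = 5.3 V and 9.1−0.7 = 8.4 V, which is impossible.
Assume only D_B conducts: V_N = 9.1 − 0.7 = 8.4 V, so I_R = 8.4/1.8 = 4.67 mA.
Check D_A: its anode-to-cathode voltage is 6 − 8.4 = -2.4 V < 0.7 V, so it is off. The assumption is consistent.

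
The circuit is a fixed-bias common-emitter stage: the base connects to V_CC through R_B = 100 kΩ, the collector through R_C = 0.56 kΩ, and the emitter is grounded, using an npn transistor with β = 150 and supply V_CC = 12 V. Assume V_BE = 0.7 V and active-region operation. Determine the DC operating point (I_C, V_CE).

Base loop: V_CC = I_B·R_B + V_BE, so I_B = (12 − 0.7)/100 kΩ = 0.113 mA.
In the active region I_C = β·I_B = 150 × 0.113 = 16.9 mA.
Collector loop: V_CE = V_CC − I_C·R_C = 12 − 16.9×0.56 = 2.51 V.
Since V_CE = 2.51 V > V_CE(sat) ≈ 0.2 V, the transistor is in the active region as assumed.

I_C ≈ 17 mA, V_CE ≈ 2.5 V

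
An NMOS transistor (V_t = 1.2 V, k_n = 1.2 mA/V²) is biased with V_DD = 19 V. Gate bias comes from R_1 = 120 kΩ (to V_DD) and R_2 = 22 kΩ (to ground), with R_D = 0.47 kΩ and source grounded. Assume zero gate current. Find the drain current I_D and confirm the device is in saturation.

V_G = V_DD·R_2/(R_1+R_2) = 19×22/142 = 2.94 V. With the source grounded, V_GS = V_G = 2.94 V.
Assume saturation: I_D = (k_n/2)(V_GS − V_t)² = (1.2/2)×(2.94 − 1.2)² = 0.6×1.74² = 1.82 mA.
V_DS = V_DD − I_D·R_D = 19 − 1.82×0.47 = 18.1 V.
Saturation requires V_DS ≥ V_GS − V_t = 1.74 V; 18.1 ≥ 1.74 ✓.

I_D ≈ 1.8 mA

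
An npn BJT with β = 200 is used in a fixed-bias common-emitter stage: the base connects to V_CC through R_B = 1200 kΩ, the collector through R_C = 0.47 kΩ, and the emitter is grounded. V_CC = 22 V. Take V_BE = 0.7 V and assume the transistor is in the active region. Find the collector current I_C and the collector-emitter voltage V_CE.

Base loop: V_CC = I_B·R_B + V_BE, so I_B = (22 − 0.7)/1200 kΩ = 0.0178 mA.
In the active region I_C = β·I_B = 200 × 0.0178 = 3.55 mA.
Collector loop: V_CE = V_CC − I_C·R_C = 22 − 3.55×0.47 = 20.3 V.
Since V_CE = 20.3 V > V_CE(sat) ≈ 0.2 V, the transistor is in the active region as assumed.

I_C ≈ 3.6 mA, V_CE ≈ 20 V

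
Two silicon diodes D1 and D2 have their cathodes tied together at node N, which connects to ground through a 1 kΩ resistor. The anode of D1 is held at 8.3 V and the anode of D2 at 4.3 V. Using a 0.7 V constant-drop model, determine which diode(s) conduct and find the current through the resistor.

Only D1 conducts; I_R ≈ 7.6 mA

Assume both conduct. Then node N would need to be at both 8.3−0.7 = 7.6 V and 4.3−0.7 = 3.6 V, which is impossible.
Assume only D1 conducts: V_N = 8.3 − 0.7 = 7.6 V, so I_R = 7.6/1 = 7.6 mA.
Check D2: its anode-to-cathode voltage is 4.3 − 7.6 = -3.3 V < 0.7 V, so it is off. The assumption is consistent.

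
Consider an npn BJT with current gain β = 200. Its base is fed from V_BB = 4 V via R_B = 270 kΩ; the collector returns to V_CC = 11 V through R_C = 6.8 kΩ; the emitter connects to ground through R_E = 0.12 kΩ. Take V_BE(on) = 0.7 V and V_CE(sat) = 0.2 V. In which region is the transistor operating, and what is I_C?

saturation; I_C ≈ 1.6 mA

Assume active: I_B = (4 − 0.7)/(270 + 201×0.12) = 0.0112 mA, I_C = β·I_B = 2.24 mA.
Then V_CE = 11 − 2.24×6.8 − 2.26×0.12 = -4.53 V < 0.2 V — the active assumption fails.
Re-solve with V_CE = 0.2 V. KCL at the emitter: V_E/R_E = (V_BB−0.7−V_E)/R_B + (V_CC−0.2−V_E)/R_C, giving V_E = 0.189 V.
I_C = (V_CC − 0.2 − V_E)/R_C = (10.8 − 0.189)/6.8 = 1.56 mA.
Check: I_B = (3.3 − 0.189)/270 = 0.0115 mA, and β·I_B = 2.3 mA > I_C, confirming saturation.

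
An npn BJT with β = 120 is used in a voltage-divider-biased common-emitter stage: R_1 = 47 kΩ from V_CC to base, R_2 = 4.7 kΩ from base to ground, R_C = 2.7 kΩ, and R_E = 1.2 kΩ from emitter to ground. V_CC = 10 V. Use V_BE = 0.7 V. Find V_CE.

Thevenize the base divider: V_Th = V_CC·R_2/(R_1+R_2) = 10×4.7/51.7 = 0.909 V, R_Th = R_1‖R_2 = 4.27 kΩ.
Base-emitter loop: V_Th = I_B·R_Th + V_BE + (β+1)I_B·R_E, so I_B = (0.909 − 0.7) / (4.27 + 121×1.2) = 0.0014 mA.
I_C = β·I_B = 120×0.0014 = 0.168 mA, and I_E = (β+1)I_B = 0.169 mA.
V_CE = V_CC − I_C·R_C − I_E·R_E = 10 − 0.168×2.7 − 0.169×1.2 = 9.34 V.
V_CE = 9.34 V > 0.2 V confirms active-region operation.

V_CE ≈ 9.3 V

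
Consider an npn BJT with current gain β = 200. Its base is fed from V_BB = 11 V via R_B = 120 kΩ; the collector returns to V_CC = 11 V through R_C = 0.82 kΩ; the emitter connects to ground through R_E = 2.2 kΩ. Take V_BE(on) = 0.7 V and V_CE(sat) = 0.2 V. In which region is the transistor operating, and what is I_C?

saturation; I_C ≈ 3.6 mA

Assume active: I_B = (11 − 0.7)/(120 + 201×2.2) = 0.0183 mA, I_C = β·I_B = 3.66 mA.
Then V_CE = 11 − 3.66×0.82 − 3.68×2.2 = -0.106 V < 0.2 V — the active assumption fails.
Re-solve with V_CE = 0.2 V. KCL at the emitter: V_E/R_E = (V_BB−0.7−V_E)/R_B + (V_CC−0.2−V_E)/R_C, giving V_E = 7.88 V.
I_C = (V_CC − 0.2 − V_E)/R_C = (10.8 − 7.88)/0.82 = 3.56 mA.
Check: I_B = (10.3 − 7.88)/120 = 0.0202 mA, and β·I_B = 4.03 mA > I_C, confirming saturation.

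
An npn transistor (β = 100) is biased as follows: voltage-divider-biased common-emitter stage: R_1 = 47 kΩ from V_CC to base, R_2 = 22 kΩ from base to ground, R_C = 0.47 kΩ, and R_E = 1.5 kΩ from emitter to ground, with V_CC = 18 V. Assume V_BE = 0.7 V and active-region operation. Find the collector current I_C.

I_C ≈ 3 mA

Thevenize the base divider: V_Th = V_CC·R_2/(R_1+R_2) = 18×22/69 = 5.74 V, R_Th = R_1‖R_2 = 15 kΩ.
Base-emitter loop: V_Th = I_B·R_Th + V_BE + (β+1)I_B·R_E, so I_B = (5.74 − 0.7) / (15 + 101×1.5) = 0.0303 mA.
I_C = β·I_B = 100×0.0303 = 3.03 mA, and I_E = (β+1)I_B = 3.06 mA.
V_CE = V_CC − I_C·R_C − I_E·R_E = 18 − 3.03×0.47 − 3.06×1.5 = 12 V.
V_CE = 12 V > 0.2 V confirms active-region operation.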